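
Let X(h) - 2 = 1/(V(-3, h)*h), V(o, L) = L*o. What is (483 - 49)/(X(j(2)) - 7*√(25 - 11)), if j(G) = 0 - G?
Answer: -119784/98255 - 437472*√14/98255 ≈ -17.879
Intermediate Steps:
j(G) = -G
X(h) = 2 - 1/(3*h²) (X(h) = 2 + 1/((h*(-3))*h) = 2 + 1/((-3*h)*h) = 2 + 1/(-3*h²) = 2 - 1/(3*h²))
(483 - 49)/(X(j(2)) - 7*√(25 - 11)) = (483 - 49)/((2 - 1/(3*(-1*2)²)) - 7*√(25 - 11)) = 434/((2 - ⅓/(-2)²) - 7*√14) = 434/((2 - ⅓*¼) - 7*√14) = 434/((2 - 1/12) - 7*√14) = 434/(23/12 - 7*√14)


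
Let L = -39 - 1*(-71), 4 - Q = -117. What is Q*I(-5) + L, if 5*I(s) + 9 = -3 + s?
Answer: -1897/5 ≈ -379.40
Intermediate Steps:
I(s) = -12/5 + s/5 (I(s) = -9/5 + (-3 + s)/5 = -9/5 + (-⅗ + s/5) = -12/5 + s/5)
Q = 121 (Q = 4 - 1*(-117) = 4 + 117 = 121)
L = 32 (L = -39 + 71 = 32)
Q*I(-5) + L = 121*(-12/5 + (⅕)*(-5)) + 32 = 121*(-12/5 - 1) + 32 = 121*(-17/5) + 32 = -2057/5 + 32 = -1897/5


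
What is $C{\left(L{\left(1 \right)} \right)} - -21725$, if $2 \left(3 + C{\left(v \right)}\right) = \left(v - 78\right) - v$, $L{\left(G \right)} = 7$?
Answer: $21683$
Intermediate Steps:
$C{\left(v \right)} = -42$ ($C{\left(v \right)} = -3 + \frac{\left(v - 78\right) - v}{2} = -3 + \frac{\left(-78 + v\right) - v}{2} = -3 + \frac{1}{2} \left(-78\right) = -3 - 39 = -42$)
$C{\left(L{\left(1 \right)} \right)} - -21725 = -42 - -21725 = -42 + 21725 = 21683$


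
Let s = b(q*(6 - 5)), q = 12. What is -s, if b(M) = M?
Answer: -12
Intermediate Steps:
s = 12 (s = 12*(6 - 5) = 12*1 = 12)
-s = -1*12 = -12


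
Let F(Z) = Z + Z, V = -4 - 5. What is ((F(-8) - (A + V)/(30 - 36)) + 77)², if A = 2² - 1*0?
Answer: 130321/36 ≈ 3620.0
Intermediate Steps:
A = 4 (A = 4 + 0 = 4)
V = -9
F(Z) = 2*Z
((F(-8) - (A + V)/(30 - 36)) + 77)² = ((2*(-8) - (4 - 9)/(30 - 36)) + 77)² = ((-16 - (-5)/(-6)) + 77)² = ((-16 - (-5)*(-1)/6) + 77)² = ((-16 - 1*⅚) + 77)² = ((-16 - ⅚) + 77)² = (-101/6 + 77)² = (361/6)² = 130321/36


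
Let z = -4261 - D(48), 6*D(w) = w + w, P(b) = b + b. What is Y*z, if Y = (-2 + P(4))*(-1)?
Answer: 25662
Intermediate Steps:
P(b) = 2*b
D(w) = w/3 (D(w) = (w + w)/6 = (2*w)/6 = w/3)
z = -4277 (z = -4261 - 48/3 = -4261 - 1*16 = -4261 - 16 = -4277)
Y = -6 (Y = (-2 + 2*4)*(-1) = (-2 + 8)*(-1) = 6*(-1) = -6)
Y*z = -6*(-4277) = 25662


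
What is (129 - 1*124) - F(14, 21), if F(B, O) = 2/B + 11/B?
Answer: 57/14 ≈ 4.0714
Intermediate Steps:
F(B, O) = 13/B
(129 - 1*124) - F(14, 21) = (129 - 1*124) - 13/14 = (129 - 124) - 13/14 = 5 - 1*13/14 = 5 - 13/14 = 57/14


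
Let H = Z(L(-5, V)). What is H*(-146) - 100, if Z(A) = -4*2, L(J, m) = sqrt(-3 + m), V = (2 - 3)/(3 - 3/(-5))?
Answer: 1068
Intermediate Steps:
V = -5/18 (V = -1/(3 - 3*(-1/5)) = -1/(3 + 3/5) = -1/18/5 = -1*5/18 = -5/18 ≈ -0.27778)
Z(A) = -8
H = -8
H*(-146) - 100 = -8*(-146) - 100 = 1168 - 100 = 1068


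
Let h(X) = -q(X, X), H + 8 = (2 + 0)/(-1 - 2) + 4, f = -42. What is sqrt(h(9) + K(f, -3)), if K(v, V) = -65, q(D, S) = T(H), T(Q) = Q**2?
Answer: I*sqrt(781)/3 ≈ 9.3155*I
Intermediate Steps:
H = -14/3 (H = -8 + ((2 + 0)/(-1 - 2) + 4) = -8 + (2/(-3) + 4) = -8 + (2*(-1/3) + 4) = -8 + (-2/3 + 4) = -8 + 10/3 = -14/3 ≈ -4.6667)
q(D, S) = 196/9 (q(D, S) = (-14/3)**2 = 196/9)
h(X) = -196/9 (h(X) = -1*196/9 = -196/9)
sqrt(h(9) + K(f, -3)) = sqrt(-196/9 - 65) = sqrt(-781/9) = I*sqrt(781)/3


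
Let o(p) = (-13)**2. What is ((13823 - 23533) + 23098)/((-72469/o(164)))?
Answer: -2262572/72469 ≈ -31.221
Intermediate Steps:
o(p) = 169
((13823 - 23533) + 23098)/((-72469/o(164))) = ((13823 - 23533) + 23098)/((-72469/169)) = (-9710 + 23098)/((-72469*1/169)) = 13388/(-72469/169) = 13388*(-169/72469) = -2262572/72469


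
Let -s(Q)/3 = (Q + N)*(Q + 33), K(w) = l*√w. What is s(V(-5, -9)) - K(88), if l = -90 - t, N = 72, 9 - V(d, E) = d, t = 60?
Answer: -12126 + 300*√22 ≈ -10719.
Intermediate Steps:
V(d, E) = 9 - d
l = -150 (l = -90 - 1*60 = -90 - 60 = -150)
K(w) = -150*√w
s(Q) = -3*(33 + Q)*(72 + Q) (s(Q) = -3*(Q + 72)*(Q + 33) = -3*(72 + Q)*(33 + Q) = -3*(33 + Q)*(72 + Q))
s(V(-5, -9)) - K(88) = (-7128 - 315*(9 - 1*(-5)) - 3*(9 - 1*(-5))²) - (-150)*√88 = (-7128 - 315*(9 + 5) - 3*(9 + 5)²) - (-150)*2*√22 = (-7128 - 315*14 - 3*14²) - (-300)*√22 = (-7128 - 4410 - 3*196) + 300*√22 = (-7128 - 4410 - 588) + 300*√22 = -12126 + 300*√22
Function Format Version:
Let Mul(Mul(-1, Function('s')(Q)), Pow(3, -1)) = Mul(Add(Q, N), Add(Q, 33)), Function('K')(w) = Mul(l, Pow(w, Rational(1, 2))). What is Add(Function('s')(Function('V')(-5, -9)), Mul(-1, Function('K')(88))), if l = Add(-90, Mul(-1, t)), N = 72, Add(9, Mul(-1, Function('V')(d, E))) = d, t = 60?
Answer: Add(-12126, Mul(300, Pow(22, Rational(1, 2)))) ≈ -10719.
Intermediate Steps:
Function('V')(d, E) = Add(9, Mul(-1, d))
l = -150 (l = Add(-90, Mul(-1, 60)) = Add(-90, -60) = -150)
Function('K')(w) = Mul(-150, Pow(w, Rational(1, 2)))
Function('s')(Q) = Mul(-3, Add(33, Q), Add(72, Q)) (Function('s')(Q) = Mul(-3, Mul(Add(Q, 72), Add(Q, 33))) = Mul(-3, Mul(Add(72, Q), Add(33, Q))) = Mul(-3, Mul(Add(33, Q), Add(72, Q))) = Mul(-3, Add(33, Q), Add(72, Q)))
Add(Function('s')(Function('V')(-5, -9)), Mul(-1, Function('K')(88))) = Add(Add(-7128, Mul(-315, Add(9, Mul(-1, -5))), Mul(-3, Pow(Add(9, Mul(-1, -5)), 2))), Mul(-1, Mul(-150, Pow(88, Rational(1, 2))))) = Add(Add(-7128, Mul(-315, Add(9, 5)), Mul(-3, Pow(Add(9, 5), 2))), Mul(-1, Mul(-150, Mul(2, Pow(22, Rational(1, 2)))))) = Add(Add(-7128, Mul(-315, 14), Mul(-3, Pow(14, 2))), Mul(-1, Mul(-300, Pow(22, Rational(1, 2))))) = Add(Add(-7128, -4410, Mul(-3, 196)), Mul(300, Pow(22, Rational(1, 2)))) = Add(Add(-7128, -4410, -588), Mul(300, Pow(22, Rational(1, 2)))) = Add(-12126, Mul(300, Pow(22, Rational(1, 2))))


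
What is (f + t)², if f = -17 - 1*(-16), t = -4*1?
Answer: 25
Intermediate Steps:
t = -4
f = -1 (f = -17 + 16 = -1)
(f + t)² = (-1 - 4)² = (-5)² = 25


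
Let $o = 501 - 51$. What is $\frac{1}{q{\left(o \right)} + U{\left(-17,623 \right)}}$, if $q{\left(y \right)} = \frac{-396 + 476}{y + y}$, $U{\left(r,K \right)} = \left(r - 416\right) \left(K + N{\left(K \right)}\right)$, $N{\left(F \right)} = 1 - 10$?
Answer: $- \frac{45}{11963786} \approx -3.7613 \cdot 10^{-6}$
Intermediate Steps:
$o = 450$ ($o = 501 - 51 = 450$)
$N{\left(F \right)} = -9$
$U{\left(r,K \right)} = \left(-416 + r\right) \left(-9 + K\right)$ ($U{\left(r,K \right)} = \left(r - 416\right) \left(K - 9\right) = \left(-416 + r\right) \left(-9 + K\right)$)
$q{\left(y \right)} = \frac{40}{y}$ ($q{\left(y \right)} = \frac{80}{2 y} = 80 \frac{1}{2 y} = \frac{40}{y}$)
$\frac{1}{q{\left(o \right)} + U{\left(-17,623 \right)}} = \frac{1}{\frac{40}{450} + \left(3744 - 259168 - -153 + 623 \left(-17\right)\right)} = \frac{1}{40 \cdot \frac{1}{450} + \left(3744 - 259168 + 153 - 10591\right)} = \frac{1}{\frac{4}{45} - 265862} = \frac{1}{- \frac{11963786}{45}} = - \frac{45}{11963786}$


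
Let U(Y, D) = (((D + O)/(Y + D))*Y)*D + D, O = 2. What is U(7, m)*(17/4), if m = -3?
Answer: 153/16 ≈ 9.5625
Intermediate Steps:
U(Y, D) = D + D*Y*(2 + D)/(D + Y) (U(Y, D) = (((D + 2)/(Y + D))*Y)*D + D = (((2 + D)/(D + Y))*Y)*D + D = (Y*(2 + D)/(D + Y))*D + D = D*Y*(2 + D)/(D + Y) + D = D + D*Y*(2 + D)/(D + Y))
U(7, m)*(17/4) = (-3*(-3 + 3*7 - 3*7)/(-3 + 7))*(17/4) = (-3*(-3 + 21 - 21)/4)*(17*(¼)) = -3*¼*(-3)*(17/4) = (9/4)*(17/4) = 153/16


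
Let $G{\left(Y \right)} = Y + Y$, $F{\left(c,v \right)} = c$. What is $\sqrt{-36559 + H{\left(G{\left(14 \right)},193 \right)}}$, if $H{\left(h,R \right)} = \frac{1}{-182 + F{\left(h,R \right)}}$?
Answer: $\frac{i \sqrt{867033398}}{154} \approx 191.2 i$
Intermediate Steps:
$G{\left(Y \right)} = 2 Y$
$H{\left(h,R \right)} = \frac{1}{-182 + h}$
$\sqrt{-36559 + H{\left(G{\left(14 \right)},193 \right)}} = \sqrt{-36559 + \frac{1}{-182 + 2 \cdot 14}} = \sqrt{-36559 + \frac{1}{-182 + 28}} = \sqrt{-36559 + \frac{1}{-154}} = \sqrt{-36559 - \frac{1}{154}} = \sqrt{- \frac{5630087}{154}} = \frac{i \sqrt{867033398}}{154}$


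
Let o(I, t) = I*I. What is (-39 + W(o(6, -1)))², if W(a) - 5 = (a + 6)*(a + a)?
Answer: 8940100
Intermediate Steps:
o(I, t) = I²
W(a) = 5 + 2*a*(6 + a) (W(a) = 5 + (a + 6)*(a + a) = 5 + (6 + a)*(2*a) = 5 + 2*a*(6 + a))
(-39 + W(o(6, -1)))² = (-39 + (5 + 2*(6²)² + 12*6²))² = (-39 + (5 + 2*36² + 12*36))² = (-39 + (5 + 2*1296 + 432))² = (-39 + (5 + 2592 + 432))² = (-39 + 3029)² = 2990² = 8940100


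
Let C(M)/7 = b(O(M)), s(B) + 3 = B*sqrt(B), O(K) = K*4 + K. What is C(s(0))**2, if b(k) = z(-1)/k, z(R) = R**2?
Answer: 49/225 ≈ 0.21778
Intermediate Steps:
O(K) = 5*K (O(K) = 4*K + K = 5*K)
s(B) = -3 + B**(3/2) (s(B) = -3 + B*sqrt(B) = -3 + B**(3/2))
b(k) = 1/k (b(k) = (-1)**2/k = 1/k)
C(M) = 7/(5*M) (C(M) = 7/((5*M)) = 7*(1/(5*M)) = 7/(5*M))
C(s(0))**2 = (7/(5*(-3 + 0**(3/2))))**2 = (7/(5*(-3 + 0)))**2 = ((7/5)/(-3))**2 = ((7/5)*(-1/3))**2 = (-7/15)**2 = 49/225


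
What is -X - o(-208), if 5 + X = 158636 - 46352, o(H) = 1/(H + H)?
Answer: -46708063/416 ≈ -1.1228e+5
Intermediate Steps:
o(H) = 1/(2*H)
X = 112279 (X = -5 + (158636 - 46352) = -5 + 112284 = 112279)
-X - o(-208) = -1*112279 - 1/(2*(-208)) = -112279 - (-1)/(2*208) = -112279 - 1*(-1/416) = -112279 + 1/416 = -46708063/416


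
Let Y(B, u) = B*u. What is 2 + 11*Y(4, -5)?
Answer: -218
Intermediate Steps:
2 + 11*Y(4, -5) = 2 + 11*(4*(-5)) = 2 + 11*(-20) = 2 - 220 = -218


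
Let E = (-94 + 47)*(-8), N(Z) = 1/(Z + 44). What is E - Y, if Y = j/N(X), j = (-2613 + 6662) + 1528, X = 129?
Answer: -964445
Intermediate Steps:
j = 5577 (j = 4049 + 1528 = 5577)
N(Z) = 1/(44 + Z)
E = 376 (E = -47*(-8) = 376)
Y = 964821 (Y = 5577/(1/(44 + 129)) = 5577/(1/173) = 5577*173 = 964821)
E - Y = 376 - 1*964821 = 376 - 964821 = -964445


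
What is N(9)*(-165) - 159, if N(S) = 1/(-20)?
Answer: -603/4 ≈ -150.75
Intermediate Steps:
N(S) = -1/20
N(9)*(-165) - 159 = -1/20*(-165) - 159 = 33/4 - 159 = -603/4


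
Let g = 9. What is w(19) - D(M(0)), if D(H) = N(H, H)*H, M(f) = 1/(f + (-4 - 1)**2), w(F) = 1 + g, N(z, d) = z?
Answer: 6249/625 ≈ 9.9984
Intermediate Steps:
w(F) = 10 (w(F) = 1 + 9 = 10)
M(f) = 1/(25 + f) (M(f) = 1/(f + (-5)**2) = 1/(f + 25) = 1/(25 + f))
D(H) = H**2 (D(H) = H*H = H**2)
w(19) - D(M(0)) = 10 - (1/(25 + 0))**2 = 10 - (1/25)**2 = 10 - 1*1/625 = 10 - 1/625 = 6249/625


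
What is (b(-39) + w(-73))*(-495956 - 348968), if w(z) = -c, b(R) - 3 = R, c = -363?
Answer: -276290148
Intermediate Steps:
b(R) = 3 + R
w(z) = 363 (w(z) = -1*(-363) = 363)
(b(-39) + w(-73))*(-495956 - 348968) = ((3 - 39) + 363)*(-495956 - 348968) = (-36 + 363)*(-844924) = 327*(-844924) = -276290148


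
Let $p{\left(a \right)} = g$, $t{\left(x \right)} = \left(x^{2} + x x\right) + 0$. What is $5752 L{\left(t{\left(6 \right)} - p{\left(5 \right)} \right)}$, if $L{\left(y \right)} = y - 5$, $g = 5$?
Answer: $356624$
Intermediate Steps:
$t{\left(x \right)} = 2 x^{2}$ ($t{\left(x \right)} = \left(x^{2} + x^{2}\right) + 0 = 2 x^{2} + 0 = 2 x^{2}$)
$p{\left(a \right)} = 5$
$L{\left(y \right)} = -5 + y$ ($L{\left(y \right)} = y - 5 = -5 + y$)
$5752 L{\left(t{\left(6 \right)} - p{\left(5 \right)} \right)} = 5752 \left(-5 + \left(2 \cdot 6^{2} - 5\right)\right) = 5752 \left(-5 + \left(2 \cdot 36 - 5\right)\right) = 5752 \left(-5 + \left(72 - 5\right)\right) = 5752 \left(-5 + 67\right) = 5752 \cdot 62 = 356624$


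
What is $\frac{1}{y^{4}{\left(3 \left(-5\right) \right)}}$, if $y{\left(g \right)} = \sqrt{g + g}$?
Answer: $\frac{1}{900} \approx 0.0011111$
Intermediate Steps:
$y{\left(g \right)} = \sqrt{2} \sqrt{g}$ ($y{\left(g \right)} = \sqrt{2 g} = \sqrt{2} \sqrt{g}$)
$\frac{1}{y^{4}{\left(3 \left(-5\right) \right)}} = \frac{1}{\left(\sqrt{2} \sqrt{3 \left(-5\right)}\right)^{4}} = \frac{1}{\left(\sqrt{2} \sqrt{-15}\right)^{4}} = \frac{1}{\left(\sqrt{2} i \sqrt{15}\right)^{4}} = \frac{1}{\left(i \sqrt{30}\right)^{4}} = \frac{1}{900}$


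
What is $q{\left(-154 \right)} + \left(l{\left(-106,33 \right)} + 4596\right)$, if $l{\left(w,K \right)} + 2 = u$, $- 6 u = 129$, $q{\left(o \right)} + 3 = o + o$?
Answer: $\frac{8523}{2} \approx 4261.5$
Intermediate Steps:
$q{\left(o \right)} = -3 + 2 o$ ($q{\left(o \right)} = -3 + \left(o + o\right) = -3 + 2 o$)
$u = - \frac{43}{2}$ ($u = \left(- \frac{1}{6}\right) 129 = - \frac{43}{2} \approx -21.5$)
$l{\left(w,K \right)} = - \frac{47}{2}$ ($l{\left(w,K \right)} = -2 - \frac{43}{2} = - \frac{47}{2}$)
$q{\left(-154 \right)} + \left(l{\left(-106,33 \right)} + 4596\right) = \left(-3 + 2 \left(-154\right)\right) + \left(- \frac{47}{2} + 4596\right) = \left(-3 - 308\right) + \frac{9145}{2} = -311 + \frac{9145}{2} = \frac{8523}{2}$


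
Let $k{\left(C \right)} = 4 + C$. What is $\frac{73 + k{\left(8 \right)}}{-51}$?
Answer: $- \frac{5}{3} \approx -1.6667$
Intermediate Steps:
$\frac{73 + k{\left(8 \right)}}{-51} = \frac{73 + \left(4 + 8\right)}{-51} = - \frac{73 + 12}{51} = \left(- \frac{1}{51}\right) 85 = - \frac{5}{3}$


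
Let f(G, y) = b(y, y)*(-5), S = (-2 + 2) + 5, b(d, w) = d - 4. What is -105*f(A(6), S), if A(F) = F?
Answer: 525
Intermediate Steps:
b(d, w) = -4 + d
S = 5 (S = 0 + 5 = 5)
f(G, y) = 20 - 5*y (f(G, y) = (-4 + y)*(-5) = 20 - 5*y)
-105*f(A(6), S) = -105*(20 - 5*5) = -105*(20 - 25) = -105*(-5) = 525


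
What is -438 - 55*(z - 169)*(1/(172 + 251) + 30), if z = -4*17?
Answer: 55080637/141 ≈ 3.9064e+5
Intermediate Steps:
z = -68
-438 - 55*(z - 169)*(1/(172 + 251) + 30) = -438 - 55*(-68 - 169)*(1/(172 + 251) + 30) = -438 - (-13035)*(1/423 + 30) = -438 - (-13035)*12691/423 = -438 - 55*(-1002589/141) = -438 + 55142395/141 = 55080637/141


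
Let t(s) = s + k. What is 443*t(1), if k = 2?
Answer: 1329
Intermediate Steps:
t(s) = 2 + s (t(s) = s + 2 = 2 + s)
443*t(1) = 443*(2 + 1) = 443*3 = 1329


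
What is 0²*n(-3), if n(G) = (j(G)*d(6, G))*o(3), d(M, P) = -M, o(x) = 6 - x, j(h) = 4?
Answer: 0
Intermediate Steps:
n(G) = -72 (n(G) = (4*(-1*6))*(6 - 1*3) = (4*(-6))*(6 - 3) = -24*3 = -72)
0²*n(-3) = 0²*(-72) = 0*(-72) = 0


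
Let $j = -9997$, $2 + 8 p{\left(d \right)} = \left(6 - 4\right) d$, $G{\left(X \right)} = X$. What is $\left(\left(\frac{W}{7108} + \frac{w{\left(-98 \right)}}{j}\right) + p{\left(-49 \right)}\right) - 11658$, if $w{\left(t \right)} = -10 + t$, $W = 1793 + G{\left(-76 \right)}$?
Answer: $- \frac{829272345745}{71058676} \approx -11670.0$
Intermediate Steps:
$p{\left(d \right)} = - \frac{1}{4} + \frac{d}{4}$ ($p{\left(d \right)} = - \frac{1}{4} + \frac{\left(6 - 4\right) d}{8} = - \frac{1}{4} + \frac{2 d}{8} = - \frac{1}{4} + \frac{d}{4}$)
$W = 1717$ ($W = 1793 - 76 = 1717$)
$\left(\left(\frac{W}{7108} + \frac{w{\left(-98 \right)}}{j}\right) + p{\left(-49 \right)}\right) - 11658 = \left(\left(\frac{1717}{7108} + \frac{-10 - 98}{-9997}\right) + \left(- \frac{1}{4} + \frac{1}{4} \left(-49\right)\right)\right) - 11658 = \left(\left(1717 \cdot \frac{1}{7108} - - \frac{108}{9997}\right) - \frac{25}{2}\right) - 11658 = \left(\left(\frac{1717}{7108} + \frac{108}{9997}\right) - \frac{25}{2}\right) - 11658 = \left(\frac{17932513}{71058676} - \frac{25}{2}\right) - 11658 = - \frac{870300937}{71058676} - 11658 = - \frac{829272345745}{71058676}$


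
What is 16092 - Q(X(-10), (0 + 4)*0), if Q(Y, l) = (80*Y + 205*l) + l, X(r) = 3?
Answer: 15852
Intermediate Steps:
Q(Y, l) = 80*Y + 206*l
16092 - Q(X(-10), (0 + 4)*0) = 16092 - (80*3 + 206*((0 + 4)*0)) = 16092 - (240 + 206*(4*0)) = 16092 - (240 + 206*0) = 16092 - (240 + 0) = 16092 - 1*240 = 16092 - 240 = 15852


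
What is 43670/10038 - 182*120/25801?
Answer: 453749875/129495219 ≈ 3.5040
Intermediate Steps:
43670/10038 - 182*120/25801 = 43670*(1/10038) - 21840*1/25801 = 21835/5019 - 21840/25801 = 453749875/129495219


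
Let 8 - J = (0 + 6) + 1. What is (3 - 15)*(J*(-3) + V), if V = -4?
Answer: 84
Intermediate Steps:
J = 1 (J = 8 - ((0 + 6) + 1) = 8 - (6 + 1) = 8 - 1*7 = 8 - 7 = 1)
(3 - 15)*(J*(-3) + V) = (3 - 15)*(1*(-3) - 4) = -12*(-3 - 4) = -12*(-7) = 84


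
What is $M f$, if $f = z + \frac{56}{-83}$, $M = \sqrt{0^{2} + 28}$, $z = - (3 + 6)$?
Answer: $- \frac{1606 \sqrt{7}}{83} \approx -51.194$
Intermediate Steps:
$z = -9$ ($z = \left(-1\right) 9 = -9$)
$M = 2 \sqrt{7}$ ($M = \sqrt{0 + 28} = \sqrt{28} = 2 \sqrt{7} \approx 5.2915$)
$f = - \frac{803}{83}$ ($f = -9 + \frac{56}{-83} = -9 + 56 \left(- \frac{1}{83}\right) = -9 - \frac{56}{83} = - \frac{803}{83} \approx -9.6747$)
$M f = 2 \sqrt{7} \left(- \frac{803}{83}\right) = - \frac{1606 \sqrt{7}}{83}$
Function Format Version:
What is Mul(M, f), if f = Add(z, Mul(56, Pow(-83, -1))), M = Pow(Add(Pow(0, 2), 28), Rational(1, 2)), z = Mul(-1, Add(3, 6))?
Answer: Mul(Rational(-1606, 83), Pow(7, Rational(1, 2))) ≈ -51.194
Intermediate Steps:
z = -9 (z = Mul(-1, 9) = -9)
M = Mul(2, Pow(7, Rational(1, 2))) (M = Pow(Add(0, 28), Rational(1, 2)) = Pow(28, Rational(1, 2)) = Mul(2, Pow(7, Rational(1, 2))) ≈ 5.2915)
f = Rational(-803, 83) (f = Add(-9, Mul(56, Pow(-83, -1))) = Add(-9, Mul(56, Rational(-1, 83))) = Add(-9, Rational(-56, 83)) = Rational(-803, 83) ≈ -9.6747)
Mul(M, f) = Mul(Mul(2, Pow(7, Rational(1, 2))), Rational(-803, 83)) = Mul(Rational(-1606, 83), Pow(7, Rational(1, 2)))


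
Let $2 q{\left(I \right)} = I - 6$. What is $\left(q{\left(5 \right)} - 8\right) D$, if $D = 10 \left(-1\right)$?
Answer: $85$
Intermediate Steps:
$D = -10$
$q{\left(I \right)} = -3 + \frac{I}{2}$ ($q{\left(I \right)} = \frac{I - 6}{2} = \frac{-6 + I}{2} = -3 + \frac{I}{2}$)
$\left(q{\left(5 \right)} - 8\right) D = \left(\left(-3 + \frac{1}{2} \cdot 5\right) - 8\right) \left(-10\right) = \left(\left(-3 + \frac{5}{2}\right) - 8\right) \left(-10\right) = \left(- \frac{1}{2} - 8\right) \left(-10\right) = \left(- \frac{17}{2}\right) \left(-10\right) = 85$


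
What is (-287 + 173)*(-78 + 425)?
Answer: -39558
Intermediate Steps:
(-287 + 173)*(-78 + 425) = -114*347 = -39558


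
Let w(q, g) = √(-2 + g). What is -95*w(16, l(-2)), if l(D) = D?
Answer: -190*I ≈ -190.0*I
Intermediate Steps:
-95*w(16, l(-2)) = -95*√(-2 - 2) = -190*I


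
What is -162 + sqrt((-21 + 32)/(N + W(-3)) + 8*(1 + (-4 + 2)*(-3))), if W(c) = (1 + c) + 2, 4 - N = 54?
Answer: -162 + sqrt(5578)/10 ≈ -154.53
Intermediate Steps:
N = -50 (N = 4 - 1*54 = 4 - 54 = -50)
W(c) = 3 + c
-162 + sqrt((-21 + 32)/(N + W(-3)) + 8*(1 + (-4 + 2)*(-3))) = -162 + sqrt((-21 + 32)/(-50 + (3 - 3)) + 8*(1 + (-4 + 2)*(-3))) = -162 + sqrt(11/(-50 + 0) + 8*(1 - 2*(-3))) = -162 + sqrt(11/(-50) + 8*(1 + 6)) = -162 + sqrt(11*(-1/50) + 8*7) = -162 + sqrt(-11/50 + 56) = -162 + sqrt(2789/50) = -162 + sqrt(5578)/10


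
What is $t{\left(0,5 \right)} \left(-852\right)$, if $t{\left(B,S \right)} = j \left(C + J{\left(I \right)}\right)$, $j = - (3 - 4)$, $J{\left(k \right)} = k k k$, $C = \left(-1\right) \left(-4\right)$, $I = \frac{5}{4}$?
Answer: $- \frac{81153}{16} \approx -5072.1$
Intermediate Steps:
$I = \frac{5}{4}$ ($I = 5 \cdot \frac{1}{4} = \frac{5}{4} \approx 1.25$)
$C = 4$
$J{\left(k \right)} = k^{3}$ ($J{\left(k \right)} = k^{2} k = k^{3}$)
$j = 1$ ($j = \left(-1\right) \left(-1\right) = 1$)
$t{\left(B,S \right)} = \frac{381}{64}$ ($t{\left(B,S \right)} = 1 \left(4 + \left(\frac{5}{4}\right)^{3}\right) = 1 \left(4 + \frac{125}{64}\right) = 1 \cdot \frac{381}{64} = \frac{381}{64}$)
$t{\left(0,5 \right)} \left(-852\right) = \frac{381}{64} \left(-852\right) = - \frac{81153}{16}$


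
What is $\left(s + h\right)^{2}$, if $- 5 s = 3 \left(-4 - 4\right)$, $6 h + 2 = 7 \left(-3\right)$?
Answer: $\frac{841}{900} \approx 0.93444$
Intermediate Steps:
$h = - \frac{23}{6}$ ($h = - \frac{1}{3} + \frac{7 \left(-3\right)}{6} = - \frac{1}{3} + \frac{1}{6} \left(-21\right) = - \frac{1}{3} - \frac{7}{2} = - \frac{23}{6} \approx -3.8333$)
$s = \frac{24}{5}$ ($s = - \frac{3 \left(-4 - 4\right)}{5} = - \frac{3 \left(-8\right)}{5} = \left(- \frac{1}{5}\right) \left(-24\right) = \frac{24}{5} \approx 4.8$)
$\left(s + h\right)^{2} = \left(\frac{24}{5} - \frac{23}{6}\right)^{2} = \left(\frac{29}{30}\right)^{2} = \frac{841}{900}$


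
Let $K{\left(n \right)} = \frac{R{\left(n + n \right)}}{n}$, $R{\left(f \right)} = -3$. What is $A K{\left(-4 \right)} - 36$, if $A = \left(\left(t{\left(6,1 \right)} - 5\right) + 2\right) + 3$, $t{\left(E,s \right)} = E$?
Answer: $- \frac{63}{2} \approx -31.5$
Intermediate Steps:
$A = 6$ ($A = \left(\left(6 - 5\right) + 2\right) + 3 = \left(1 + 2\right) + 3 = 3 + 3 = 6$)
$K{\left(n \right)} = - \frac{3}{n}$
$A K{\left(-4 \right)} - 36 = 6 \left(- \frac{3}{-4}\right) - 36 = 6 \left(\left(-3\right) \left(- \frac{1}{4}\right)\right) - 36 = 6 \cdot \frac{3}{4} - 36 = \frac{9}{2} - 36 = - \frac{63}{2}$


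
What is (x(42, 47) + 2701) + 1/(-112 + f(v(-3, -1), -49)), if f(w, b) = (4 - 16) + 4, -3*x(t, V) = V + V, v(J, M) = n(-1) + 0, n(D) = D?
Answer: 320359/120 ≈ 2669.7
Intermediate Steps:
v(J, M) = -1 (v(J, M) = -1 + 0 = -1)
x(t, V) = -2*V/3 (x(t, V) = -(V + V)/3 = -2*V/3)
f(w, b) = -8 (f(w, b) = -12 + 4 = -8)
(x(42, 47) + 2701) + 1/(-112 + f(v(-3, -1), -49)) = (-⅔*47 + 2701) + 1/(-112 - 8) = (-94/3 + 2701) + 1/(-120) = 8009/3 - 1/120 = 320359/120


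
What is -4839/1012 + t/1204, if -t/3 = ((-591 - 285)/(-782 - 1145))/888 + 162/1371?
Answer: -94924563425781/19850737323032 ≈ -4.7819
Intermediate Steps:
t = -23200959/65167286 (t = -3*(((-591 - 285)/(-782 - 1145))/888 + 162/1371) = -3*(-876/(-1927)*(1/888) + 162*(1/1371)) = -3*(-876*(-1/1927)*(1/888) + 54/457) = -3*((876/1927)*(1/888) + 54/457) = -3*(73/142598 + 54/457) = -3*7733653/65167286 = -23200959/65167286 ≈ -0.35602)
-4839/1012 + t/1204 = -4839/1012 - 23200959/65167286/1204 = -4839*1/1012 - 23200959/65167286*1/1204 = -4839/1012 - 23200959/78461412344 = -94924563425781/19850737323032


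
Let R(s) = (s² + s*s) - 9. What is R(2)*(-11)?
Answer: 11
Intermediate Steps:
R(s) = -9 + 2*s² (R(s) = (s² + s²) - 9 = 2*s² - 9 = -9 + 2*s²)
R(2)*(-11) = (-9 + 2*2²)*(-11) = (-9 + 2*4)*(-11) = (-9 + 8)*(-11) = -1*(-11) = 11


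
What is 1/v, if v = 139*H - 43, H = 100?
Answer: 1/13857 ≈ 7.2166e-5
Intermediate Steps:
v = 13857 (v = 139*100 - 43 = 13900 - 43 = 13857)
1/v = 1/13857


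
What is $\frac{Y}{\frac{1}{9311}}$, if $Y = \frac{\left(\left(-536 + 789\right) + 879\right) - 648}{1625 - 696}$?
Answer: $\frac{4506524}{929} \approx 4850.9$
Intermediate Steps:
$Y = \frac{484}{929}$ ($Y = \frac{\left(253 + 879\right) - 648}{929} = \left(1132 - 648\right) \frac{1}{929} = 484 \cdot \frac{1}{929} = \frac{484}{929} \approx 0.52099$)
$\frac{Y}{\frac{1}{9311}} = \frac{484}{929 \cdot \frac{1}{9311}} = \frac{484 \frac{1}{\frac{1}{9311}}}{929} = \frac{484}{929} \cdot 9311 = \frac{4506524}{929}$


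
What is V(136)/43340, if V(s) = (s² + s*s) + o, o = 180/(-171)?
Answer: 175707/205865 ≈ 0.85351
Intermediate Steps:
o = -20/19 (o = 180*(-1/171) = -20/19 ≈ -1.0526)
V(s) = -20/19 + 2*s² (V(s) = (s² + s*s) - 20/19 = (s² + s²) - 20/19 = 2*s² - 20/19 = -20/19 + 2*s²)
V(136)/43340 = (-20/19 + 2*136²)/43340 = (-20/19 + 2*18496)*(1/43340) = (-20/19 + 36992)*(1/43340) = (702828/19)*(1/43340) = 175707/205865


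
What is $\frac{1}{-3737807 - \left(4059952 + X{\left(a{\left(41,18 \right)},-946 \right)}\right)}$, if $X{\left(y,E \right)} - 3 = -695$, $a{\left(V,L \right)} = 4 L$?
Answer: $- \frac{1}{7797067} \approx -1.2825 \cdot 10^{-7}$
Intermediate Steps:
$X{\left(y,E \right)} = -692$ ($X{\left(y,E \right)} = 3 - 695 = -692$)
$\frac{1}{-3737807 - \left(4059952 + X{\left(a{\left(41,18 \right)},-946 \right)}\right)} = \frac{1}{-3737807 - 4059260} = \frac{1}{-7797067} = - \frac{1}{7797067}$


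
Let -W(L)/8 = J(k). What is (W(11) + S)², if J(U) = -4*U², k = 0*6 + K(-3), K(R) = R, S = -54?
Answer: 54756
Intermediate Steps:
k = -3 (k = 0*6 - 3 = 0 - 3 = -3)
W(L) = 288 (W(L) = -(-32)*(-3)² = -(-32)*9 = -8*(-36) = 288)
(W(11) + S)² = (288 - 54)² = 234² = 54756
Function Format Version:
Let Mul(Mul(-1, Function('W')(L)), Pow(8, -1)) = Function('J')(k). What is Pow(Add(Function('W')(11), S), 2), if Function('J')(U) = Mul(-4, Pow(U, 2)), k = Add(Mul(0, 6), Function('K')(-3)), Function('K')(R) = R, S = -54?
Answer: 54756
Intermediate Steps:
k = -3 (k = Add(Mul(0, 6), -3) = Add(0, -3) = -3)
Function('W')(L) = 288 (Function('W')(L) = Mul(-8, Mul(-4, Pow(-3, 2))) = Mul(-8, Mul(-4, 9)) = Mul(-8, -36) = 288)
Pow(Add(Function('W')(11), S), 2) = Pow(Add(288, -54), 2) = Pow(234, 2) = 54756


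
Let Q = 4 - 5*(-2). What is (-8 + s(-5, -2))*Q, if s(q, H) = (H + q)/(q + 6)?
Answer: -210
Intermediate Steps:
Q = 14 (Q = 4 + 10 = 14)
s(q, H) = (H + q)/(6 + q)
(-8 + s(-5, -2))*Q = (-8 + (-2 - 5)/(6 - 5))*14 = (-8 - 7/1)*14 = (-8 + 1*(-7))*14 = (-8 - 7)*14 = -15*14 = -210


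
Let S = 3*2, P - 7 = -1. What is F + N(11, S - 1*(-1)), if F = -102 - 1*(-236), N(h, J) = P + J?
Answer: 147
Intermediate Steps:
P = 6 (P = 7 - 1 = 6)
S = 6
N(h, J) = 6 + J
F = 134 (F = -102 + 236 = 134)
F + N(11, S - 1*(-1)) = 134 + (6 + (6 - 1*(-1))) = 134 + (6 + (6 + 1)) = 134 + (6 + 7) = 134 + 13 = 147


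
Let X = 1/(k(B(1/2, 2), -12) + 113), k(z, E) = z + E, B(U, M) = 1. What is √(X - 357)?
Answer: I*√3714126/102 ≈ 18.894*I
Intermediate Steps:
k(z, E) = E + z
X = 1/102 (X = 1/((-12 + 1) + 113) = 1/(-11 + 113) = 1/102 ≈ 0.0098039)
√(X - 357) = √(1/102 - 357) = √(-36413/102) = I*√3714126/102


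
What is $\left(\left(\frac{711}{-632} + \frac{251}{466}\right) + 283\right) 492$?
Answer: $\frac{64749537}{466} \approx 1.3895 \cdot 10^{5}$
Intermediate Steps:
$\left(\left(\frac{711}{-632} + \frac{251}{466}\right) + 283\right) 492 = \left(\left(711 \left(- \frac{1}{632}\right) + 251 \cdot \frac{1}{466}\right) + 283\right) 492 = \left(\left(- \frac{9}{8} + \frac{251}{466}\right) + 283\right) 492 = \left(- \frac{1093}{1864} + 283\right) 492 = \frac{526419}{1864} \cdot 492 = \frac{64749537}{466}$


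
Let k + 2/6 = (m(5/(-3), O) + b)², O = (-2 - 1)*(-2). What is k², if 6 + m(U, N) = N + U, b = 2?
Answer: 4/81 ≈ 0.049383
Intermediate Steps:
O = 6 (O = -3*(-2) = 6)
m(U, N) = -6 + N + U (m(U, N) = -6 + (N + U) = -6 + N + U)
k = -2/9 (k = -⅓ + ((-6 + 6 + 5/(-3)) + 2)² = -⅓ + ((-6 + 6 + 5*(-⅓)) + 2)² = -⅓ + ((-6 + 6 - 5/3) + 2)² = -⅓ + (-5/3 + 2)² = -⅓ + (⅓)² = -⅓ + ⅑ = -2/9 ≈ -0.22222)
k² = (-2/9)² = 4/81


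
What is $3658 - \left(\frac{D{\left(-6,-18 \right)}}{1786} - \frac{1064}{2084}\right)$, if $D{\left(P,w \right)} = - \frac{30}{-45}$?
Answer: $\frac{5106398515}{1395759} \approx 3658.5$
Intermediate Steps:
$D{\left(P,w \right)} = \frac{2}{3}$ ($D{\left(P,w \right)} = \left(-30\right) \left(- \frac{1}{45}\right) = \frac{2}{3}$)
$3658 - \left(\frac{D{\left(-6,-18 \right)}}{1786} - \frac{1064}{2084}\right) = 3658 - \left(\frac{2}{3 \cdot 1786} - \frac{1064}{2084}\right) = 3658 - \left(\frac{2}{3} \cdot \frac{1}{1786} - \frac{266}{521}\right) = 3658 - \left(\frac{1}{2679} - \frac{266}{521}\right) = 3658 - - \frac{712093}{1395759} = 3658 + \frac{712093}{1395759} = \frac{5106398515}{1395759}$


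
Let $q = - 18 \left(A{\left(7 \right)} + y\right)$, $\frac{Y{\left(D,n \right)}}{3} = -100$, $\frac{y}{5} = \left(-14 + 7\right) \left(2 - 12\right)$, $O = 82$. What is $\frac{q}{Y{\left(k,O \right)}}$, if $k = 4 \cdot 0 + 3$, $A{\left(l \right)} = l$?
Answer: $\frac{1071}{50} \approx 21.42$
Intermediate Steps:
$k = 3$ ($k = 0 + 3 = 3$)
$y = 350$ ($y = 5 \left(-14 + 7\right) \left(2 - 12\right) = 5 \left(\left(-7\right) \left(-10\right)\right) = 5 \cdot 70 = 350$)
$Y{\left(D,n \right)} = -300$ ($Y{\left(D,n \right)} = 3 \left(-100\right) = -300$)
$q = -6426$ ($q = - 18 \left(7 + 350\right) = \left(-18\right) 357 = -6426$)
$\frac{q}{Y{\left(k,O \right)}} = - \frac{6426}{-300} = \left(-6426\right) \left(- \frac{1}{300}\right) = \frac{1071}{50}$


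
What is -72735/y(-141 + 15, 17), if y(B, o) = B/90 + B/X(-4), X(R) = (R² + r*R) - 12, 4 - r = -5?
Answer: -5818800/203 ≈ -28664.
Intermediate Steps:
r = 9 (r = 4 - 1*(-5) = 4 + 5 = 9)
X(R) = -12 + R² + 9*R (X(R) = (R² + 9*R) - 12 = -12 + R² + 9*R)
y(B, o) = -29*B/1440 (y(B, o) = B/90 + B/(-12 + (-4)² + 9*(-4)) = B*(1/90) + B/(-12 + 16 - 36) = B/90 + B/(-32) = B/90 + B*(-1/32) = B/90 - B/32 = -29*B/1440)
-72735/y(-141 + 15, 17) = -72735*(-1440/(29*(-141 + 15))) = -72735/((-29/1440*(-126))) = -72735/203/80 = -72735*80/203 = -5818800/203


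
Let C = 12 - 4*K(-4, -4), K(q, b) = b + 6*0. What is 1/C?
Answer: 1/28 ≈ 0.035714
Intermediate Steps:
K(q, b) = b (K(q, b) = b + 0 = b)
C = 28 (C = 12 - 4*(-4) = 12 + 16 = 28)
1/C = 1/28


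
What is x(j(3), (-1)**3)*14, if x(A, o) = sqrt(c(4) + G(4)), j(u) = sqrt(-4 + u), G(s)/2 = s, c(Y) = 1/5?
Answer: 14*sqrt(205)/5 ≈ 40.090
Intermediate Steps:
c(Y) = 1/5
G(s) = 2*s
x(A, o) = sqrt(205)/5 (x(A, o) = sqrt(1/5 + 2*4) = sqrt(1/5 + 8) = sqrt(41/5) = sqrt(205)/5)
x(j(3), (-1)**3)*14 = (sqrt(205)/5)*14 = 14*sqrt(205)/5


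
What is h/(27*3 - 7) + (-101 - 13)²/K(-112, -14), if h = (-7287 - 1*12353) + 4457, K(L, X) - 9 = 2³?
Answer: 703593/1258 ≈ 559.29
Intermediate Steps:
K(L, X) = 17 (K(L, X) = 9 + 2³ = 9 + 8 = 17)
h = -15183 (h = (-7287 - 12353) + 4457 = -19640 + 4457 = -15183)
h/(27*3 - 7) + (-101 - 13)²/K(-112, -14) = -15183/(27*3 - 7) + (-101 - 13)²/17 = -15183/(81 - 7) + (-114)²*(1/17) = -15183/74 + 12996*(1/17) = -15183*1/74 + 12996/17 = -15183/74 + 12996/17 = 703593/1258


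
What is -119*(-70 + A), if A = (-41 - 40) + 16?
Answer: 16065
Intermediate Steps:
A = -65 (A = -81 + 16 = -65)
-119*(-70 + A) = -119*(-70 - 65) = -119*(-135) = 16065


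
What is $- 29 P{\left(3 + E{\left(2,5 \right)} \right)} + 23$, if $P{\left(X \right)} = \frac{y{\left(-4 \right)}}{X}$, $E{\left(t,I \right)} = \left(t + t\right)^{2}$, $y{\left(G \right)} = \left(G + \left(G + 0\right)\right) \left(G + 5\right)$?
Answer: $\frac{669}{19} \approx 35.211$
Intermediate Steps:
$y{\left(G \right)} = 2 G \left(5 + G\right)$ ($y{\left(G \right)} = \left(G + G\right) \left(5 + G\right) = 2 G \left(5 + G\right)$)
$E{\left(t,I \right)} = 4 t^{2}$ ($E{\left(t,I \right)} = \left(2 t\right)^{2} = 4 t^{2}$)
$P{\left(X \right)} = - \frac{8}{X}$ ($P{\left(X \right)} = \frac{2 \left(-4\right) \left(5 - 4\right)}{X} = \frac{2 \left(-4\right) 1}{X} = - \frac{8}{X}$)
$- 29 P{\left(3 + E{\left(2,5 \right)} \right)} + 23 = - 29 \left(- \frac{8}{3 + 4 \cdot 2^{2}}\right) + 23 = - 29 \left(- \frac{8}{3 + 4 \cdot 4}\right) + 23 = - 29 \left(- \frac{8}{3 + 16}\right) + 23 = - 29 \left(- \frac{8}{19}\right) + 23 = - 29 \left(\left(-8\right) \frac{1}{19}\right) + 23 = \left(-29\right) \left(- \frac{8}{19}\right) + 23 = \frac{232}{19} + 23 = \frac{669}{19}$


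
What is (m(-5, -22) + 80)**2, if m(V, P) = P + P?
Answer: 1296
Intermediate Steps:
m(V, P) = 2*P
(m(-5, -22) + 80)**2 = (2*(-22) + 80)**2 = (-44 + 80)**2 = 36**2 = 1296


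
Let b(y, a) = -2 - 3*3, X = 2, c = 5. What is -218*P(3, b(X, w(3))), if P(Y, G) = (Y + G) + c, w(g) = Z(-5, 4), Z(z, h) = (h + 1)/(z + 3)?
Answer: 654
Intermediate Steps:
Z(z, h) = (1 + h)/(3 + z)
w(g) = -5/2 (w(g) = (1 + 4)/(3 - 5) = 5/(-2) = -½*5 = -5/2)
b(y, a) = -11 (b(y, a) = -2 - 9 = -11)
P(Y, G) = 5 + G + Y (P(Y, G) = (Y + G) + 5 = (G + Y) + 5 = 5 + G + Y)
-218*P(3, b(X, w(3))) = -218*(5 - 11 + 3) = -218*(-3) = 654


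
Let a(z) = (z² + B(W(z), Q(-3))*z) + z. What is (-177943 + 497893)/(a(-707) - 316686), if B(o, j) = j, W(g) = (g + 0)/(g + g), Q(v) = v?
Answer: 319950/184577 ≈ 1.7334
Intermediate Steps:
W(g) = ½ (W(g) = g/((2*g)) = g*(1/(2*g)) = ½)
a(z) = z² - 2*z (a(z) = (z² - 3*z) + z = z² - 2*z)
(-177943 + 497893)/(a(-707) - 316686) = (-177943 + 497893)/(-707*(-2 - 707) - 316686) = 319950/(-707*(-709) - 316686) = 319950/(501263 - 316686) = 319950/184577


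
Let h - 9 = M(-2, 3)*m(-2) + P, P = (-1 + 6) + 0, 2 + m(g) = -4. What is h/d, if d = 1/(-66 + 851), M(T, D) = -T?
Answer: 1570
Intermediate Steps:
m(g) = -6 (m(g) = -2 - 4 = -6)
P = 5 (P = 5 + 0 = 5)
h = 2 (h = 9 + (-1*(-2)*(-6) + 5) = 9 + (2*(-6) + 5) = 9 + (-12 + 5) = 9 - 7 = 2)
d = 1/785 ≈ 0.0012739
h/d = 2/(1/785) = 2*785 = 1570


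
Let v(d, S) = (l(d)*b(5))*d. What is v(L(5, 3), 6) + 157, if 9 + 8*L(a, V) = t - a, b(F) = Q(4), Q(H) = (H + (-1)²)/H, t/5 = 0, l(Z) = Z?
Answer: 10293/64 ≈ 160.83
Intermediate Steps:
t = 0 (t = 5*0 = 0)
Q(H) = (1 + H)/H (Q(H) = (H + 1)/H = (1 + H)/H)
b(F) = 5/4 (b(F) = (1 + 4)/4 = (¼)*5 = 5/4)
L(a, V) = -9/8 - a/8 (L(a, V) = -9/8 + (0 - a)/8 = -9/8 + (-a)/8 = -9/8 - a/8)
v(d, S) = 5*d²/4 (v(d, S) = (d*(5/4))*d = (5*d/4)*d = 5*d²/4)
v(L(5, 3), 6) + 157 = 5*(-9/8 - ⅛*5)²/4 + 157 = 5*(-9/8 - 5/8)²/4 + 157 = 5*(-7/4)²/4 + 157 = (5/4)*(49/16) + 157 = 245/64 + 157 = 10293/64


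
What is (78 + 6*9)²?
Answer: 17424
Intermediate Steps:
(78 + 6*9)² = (78 + 54)² = 132² = 17424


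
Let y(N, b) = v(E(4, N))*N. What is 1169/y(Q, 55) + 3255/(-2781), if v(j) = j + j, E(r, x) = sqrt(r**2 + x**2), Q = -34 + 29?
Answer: -1085/927 - 1169*sqrt(41)/410 ≈ -19.427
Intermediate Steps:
Q = -5
v(j) = 2*j
y(N, b) = 2*N*sqrt(16 + N**2) (y(N, b) = (2*sqrt(4**2 + N**2))*N = (2*sqrt(16 + N**2))*N = 2*N*sqrt(16 + N**2))
1169/y(Q, 55) + 3255/(-2781) = 1169/((2*(-5)*sqrt(16 + (-5)**2))) + 3255/(-2781) = 1169/((2*(-5)*sqrt(16 + 25))) + 3255*(-1/2781) = 1169/((2*(-5)*sqrt(41))) - 1085/927 = 1169/((-10*sqrt(41))) - 1085/927 = 1169*(-sqrt(41)/410) - 1085/927 = -1169*sqrt(41)/410 - 1085/927 = -1085/927 - 1169*sqrt(41)/410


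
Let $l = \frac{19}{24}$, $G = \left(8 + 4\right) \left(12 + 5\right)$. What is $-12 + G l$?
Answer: $\frac{299}{2} \approx 149.5$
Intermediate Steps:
$G = 204$ ($G = 12 \cdot 17 = 204$)
$l = \frac{19}{24}$ ($l = 19 \cdot \frac{1}{24} = \frac{19}{24} \approx 0.79167$)
$-12 + G l = -12 + 204 \cdot \frac{19}{24} = -12 + \frac{323}{2} = \frac{299}{2}$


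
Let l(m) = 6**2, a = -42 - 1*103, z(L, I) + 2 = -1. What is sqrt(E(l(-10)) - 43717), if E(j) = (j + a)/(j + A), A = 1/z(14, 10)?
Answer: I*sqrt(500550922)/107 ≈ 209.09*I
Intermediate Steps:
z(L, I) = -3 (z(L, I) = -2 - 1 = -3)
a = -145 (a = -42 - 103 = -145)
A = -1/3 (A = 1/(-3) = -1/3 ≈ -0.33333)
l(m) = 36
E(j) = (-145 + j)/(-1/3 + j) (E(j) = (j - 145)/(j - 1/3) = (-145 + j)/(-1/3 + j))
sqrt(E(l(-10)) - 43717) = sqrt(3*(-145 + 36)/(-1 + 3*36) - 43717) = sqrt(3*(-109)/(-1 + 108) - 43717) = sqrt(3*(-109)/107 - 43717) = sqrt(3*(1/107)*(-109) - 43717) = sqrt(-327/107 - 43717) = sqrt(-4678046/107) = I*sqrt(500550922)/107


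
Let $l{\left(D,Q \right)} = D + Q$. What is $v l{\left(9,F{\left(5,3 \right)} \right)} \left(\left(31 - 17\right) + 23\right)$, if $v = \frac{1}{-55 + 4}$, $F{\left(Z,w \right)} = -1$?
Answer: $- \frac{296}{51} \approx -5.8039$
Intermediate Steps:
$v = - \frac{1}{51}$ ($v = \frac{1}{-51} = - \frac{1}{51} \approx -0.019608$)
$v l{\left(9,F{\left(5,3 \right)} \right)} \left(\left(31 - 17\right) + 23\right) = - \frac{9 - 1}{51} \left(\left(31 - 17\right) + 23\right) = \left(- \frac{1}{51}\right) 8 \left(14 + 23\right) = \left(- \frac{8}{51}\right) 37 = - \frac{296}{51}$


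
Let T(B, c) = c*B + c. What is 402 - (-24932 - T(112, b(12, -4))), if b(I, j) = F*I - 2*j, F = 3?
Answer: 30306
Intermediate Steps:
b(I, j) = -2*j + 3*I (b(I, j) = 3*I - 2*j = -2*j + 3*I)
T(B, c) = c + B*c (T(B, c) = B*c + c = c + B*c)
402 - (-24932 - T(112, b(12, -4))) = 402 - (-24932 - (-2*(-4) + 3*12)*(1 + 112)) = 402 - (-24932 - (8 + 36)*113) = 402 - (-24932 - 44*113) = 402 - (-24932 - 1*4972) = 402 - (-24932 - 4972) = 402 - 1*(-29904) = 402 + 29904 = 30306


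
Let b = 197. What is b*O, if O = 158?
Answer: 31126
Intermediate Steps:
b*O = 197*158 = 31126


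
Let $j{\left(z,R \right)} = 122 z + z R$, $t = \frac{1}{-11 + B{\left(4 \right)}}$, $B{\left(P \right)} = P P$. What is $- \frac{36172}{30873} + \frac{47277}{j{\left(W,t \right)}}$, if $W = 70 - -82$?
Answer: $\frac{3938548121}{2867237256} \approx 1.3736$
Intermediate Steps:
$B{\left(P \right)} = P^{2}$
$W = 152$ ($W = 70 + 82 = 152$)
$t = \frac{1}{5}$ ($t = \frac{1}{-11 + 4^{2}} = \frac{1}{-11 + 16} = \frac{1}{5} \approx 0.2$)
$j{\left(z,R \right)} = 122 z + R z$
$- \frac{36172}{30873} + \frac{47277}{j{\left(W,t \right)}} = - \frac{36172}{30873} + \frac{47277}{152 \left(122 + \frac{1}{5}\right)} = \left(-36172\right) \frac{1}{30873} + \frac{47277}{152 \cdot \frac{611}{5}} = - \frac{36172}{30873} + \frac{47277}{\frac{92872}{5}} = - \frac{36172}{30873} + 47277 \cdot \frac{5}{92872} = - \frac{36172}{30873} + \frac{236385}{92872} = \frac{3938548121}{2867237256}$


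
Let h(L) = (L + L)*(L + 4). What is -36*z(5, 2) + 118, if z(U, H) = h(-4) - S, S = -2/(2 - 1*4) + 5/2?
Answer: 244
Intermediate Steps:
h(L) = 2*L*(4 + L) (h(L) = (2*L)*(4 + L) = 2*L*(4 + L))
S = 7/2 (S = -2/(2 - 4) + 5*(½) = -2/(-2) + 5/2 = -2*(-½) + 5/2 = 1 + 5/2 = 7/2 ≈ 3.5000)
z(U, H) = -7/2 (z(U, H) = 2*(-4)*(4 - 4) - 1*7/2 = 2*(-4)*0 - 7/2 = 0 - 7/2 = -7/2)
-36*z(5, 2) + 118 = -36*(-7/2) + 118 = 126 + 118 = 244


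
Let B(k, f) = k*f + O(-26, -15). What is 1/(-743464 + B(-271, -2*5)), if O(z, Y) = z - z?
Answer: -1/740754 ≈ -1.3500e-6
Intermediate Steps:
O(z, Y) = 0
B(k, f) = f*k (B(k, f) = k*f + 0 = f*k + 0 = f*k)
1/(-743464 + B(-271, -2*5)) = 1/(-743464 - 2*5*(-271)) = 1/(-743464 - 10*(-271)) = 1/(-743464 + 2710) = 1/(-740754) = -1/740754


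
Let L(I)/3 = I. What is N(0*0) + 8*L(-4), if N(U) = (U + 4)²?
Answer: -80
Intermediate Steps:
L(I) = 3*I
N(U) = (4 + U)²
N(0*0) + 8*L(-4) = (4 + 0*0)² + 8*(3*(-4)) = (4 + 0)² + 8*(-12) = 4² - 96 = 16 - 96 = -80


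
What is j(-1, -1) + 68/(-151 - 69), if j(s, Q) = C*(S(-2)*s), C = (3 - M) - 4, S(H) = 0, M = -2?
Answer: -17/55 ≈ -0.30909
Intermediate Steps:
C = 1 (C = (3 - 1*(-2)) - 4 = (3 + 2) - 4 = 5 - 4 = 1)
j(s, Q) = 0 (j(s, Q) = 1*(0*s) = 1*0 = 0)
j(-1, -1) + 68/(-151 - 69) = 0 + 68/(-151 - 69) = 0 + 68/(-220) = 0 + 68*(-1/220) = 0 - 17/55 = -17/55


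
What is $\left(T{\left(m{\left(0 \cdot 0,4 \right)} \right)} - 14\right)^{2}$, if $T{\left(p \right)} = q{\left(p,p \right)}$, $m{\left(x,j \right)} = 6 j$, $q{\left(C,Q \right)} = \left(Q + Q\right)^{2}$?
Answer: $5244100$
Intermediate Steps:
$q{\left(C,Q \right)} = 4 Q^{2}$ ($q{\left(C,Q \right)} = \left(2 Q\right)^{2} = 4 Q^{2}$)
$T{\left(p \right)} = 4 p^{2}$
$\left(T{\left(m{\left(0 \cdot 0,4 \right)} \right)} - 14\right)^{2} = \left(4 \left(6 \cdot 4\right)^{2} - 14\right)^{2} = \left(4 \cdot 24^{2} - 14\right)^{2} = \left(4 \cdot 576 - 14\right)^{2} = \left(2304 - 14\right)^{2} = 2290^{2} = 5244100$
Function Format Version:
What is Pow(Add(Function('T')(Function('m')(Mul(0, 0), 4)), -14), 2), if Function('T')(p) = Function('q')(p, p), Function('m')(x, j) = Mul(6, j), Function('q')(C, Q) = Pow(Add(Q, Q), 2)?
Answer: 5244100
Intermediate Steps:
Function('q')(C, Q) = Mul(4, Pow(Q, 2)) (Function('q')(C, Q) = Pow(Mul(2, Q), 2) = Mul(4, Pow(Q, 2)))
Function('T')(p) = Mul(4, Pow(p, 2))
Pow(Add(Function('T')(Function('m')(Mul(0, 0), 4)), -14), 2) = Pow(Add(Mul(4, Pow(Mul(6, 4), 2)), -14), 2) = Pow(Add(Mul(4, Pow(24, 2)), -14), 2) = Pow(Add(Mul(4, 576), -14), 2) = Pow(Add(2304, -14), 2) = Pow(2290, 2) = 5244100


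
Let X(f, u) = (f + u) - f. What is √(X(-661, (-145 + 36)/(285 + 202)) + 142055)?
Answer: 2*√8422747303/487 ≈ 376.90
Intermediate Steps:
X(f, u) = u
√(X(-661, (-145 + 36)/(285 + 202)) + 142055) = √((-145 + 36)/(285 + 202) + 142055) = √(-109/487 + 142055) = √(69180676/487) = 2*√8422747303/487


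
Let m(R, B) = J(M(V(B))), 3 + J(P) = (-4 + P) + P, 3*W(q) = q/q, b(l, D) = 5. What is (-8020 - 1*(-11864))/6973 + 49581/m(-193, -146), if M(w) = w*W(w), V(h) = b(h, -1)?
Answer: -1037142655/76703 ≈ -13522.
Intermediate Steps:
W(q) = ⅓ (W(q) = (q/q)/3 = (⅓)*1 = ⅓)
V(h) = 5
M(w) = w/3 (M(w) = w*(⅓) = w/3)
J(P) = -7 + 2*P (J(P) = -3 + ((-4 + P) + P) = -3 + (-4 + 2*P) = -7 + 2*P)
m(R, B) = -11/3 (m(R, B) = -7 + 2*((⅓)*5) = -7 + 2*(5/3) = -7 + 10/3 = -11/3)
(-8020 - 1*(-11864))/6973 + 49581/m(-193, -146) = (-8020 - 1*(-11864))/6973 + 49581/(-11/3) = (-8020 + 11864)*(1/6973) + 49581*(-3/11) = 3844*(1/6973) - 148743/11 = 3844/6973 - 148743/11 = -1037142655/76703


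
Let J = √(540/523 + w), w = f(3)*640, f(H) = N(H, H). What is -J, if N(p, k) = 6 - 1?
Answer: -2*√218893805/523 ≈ -56.578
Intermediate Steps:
N(p, k) = 5
f(H) = 5
w = 3200 (w = 5*640 = 3200)
J = 2*√218893805/523 (J = √(540/523 + 3200) = √(1674140/523) = 2*√218893805/523 ≈ 56.578)
-J = -2*√218893805/523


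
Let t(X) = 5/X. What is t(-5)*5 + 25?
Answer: 20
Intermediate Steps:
t(-5)*5 + 25 = (5/(-5))*5 + 25 = (5*(-⅕))*5 + 25 = -1*5 + 25 = -5 + 25 = 20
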